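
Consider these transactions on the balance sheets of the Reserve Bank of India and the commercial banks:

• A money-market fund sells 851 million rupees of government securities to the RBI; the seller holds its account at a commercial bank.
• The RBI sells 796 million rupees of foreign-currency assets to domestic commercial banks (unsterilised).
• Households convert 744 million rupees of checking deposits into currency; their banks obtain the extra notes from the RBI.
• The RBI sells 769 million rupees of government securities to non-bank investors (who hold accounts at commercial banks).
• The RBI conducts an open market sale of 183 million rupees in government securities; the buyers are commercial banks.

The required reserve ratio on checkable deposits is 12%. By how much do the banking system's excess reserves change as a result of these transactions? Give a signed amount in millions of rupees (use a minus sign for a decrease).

Asset purchase (from non-banks) 851 million rupees: reserves +851M, deposits +851M.
FX sale 796 million rupees: reserves −796M, deposits 0.
Currency withdrawal 744 million rupees: reserves −744M, deposits −744M.
Asset sale (to non-banks) 769 million rupees: reserves −769M, deposits −769M.
OMO sale (to banks) 183 million rupees: reserves −183M, deposits 0.
Totals: Δreserves = −1641M, Δdeposits = −662M.
Δrequired reserves = 12% × −662M = −79.44M.
Δexcess reserves = Δreserves − Δrequired = −1641M − (−79.44M) = -1561.56 million.

-1561.56 million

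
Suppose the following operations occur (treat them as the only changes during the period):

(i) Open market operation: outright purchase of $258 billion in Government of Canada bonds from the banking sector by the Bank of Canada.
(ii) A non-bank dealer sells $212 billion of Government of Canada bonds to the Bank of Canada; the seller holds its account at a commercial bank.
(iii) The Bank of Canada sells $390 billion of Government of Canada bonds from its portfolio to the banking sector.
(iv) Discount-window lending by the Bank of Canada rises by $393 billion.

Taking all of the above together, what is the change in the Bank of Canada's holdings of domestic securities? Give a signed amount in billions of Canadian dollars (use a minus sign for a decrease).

OMO purchase (from banks) $258 billion: securities added to the Bank of Canada's portfolio → +$258B.
Asset purchase (from non-banks) $212 billion: securities added to the Bank of Canada's portfolio → +$212B.
OMO sale (to banks) $390 billion: securities removed from the Bank of Canada's portfolio → −$390B.
Discount-window loan $393 billion: the Bank of Canada's securities portfolio is untouched → 0.
Net: 258 + 212 − 390 + 0 = +$80 billion.

+$80 billion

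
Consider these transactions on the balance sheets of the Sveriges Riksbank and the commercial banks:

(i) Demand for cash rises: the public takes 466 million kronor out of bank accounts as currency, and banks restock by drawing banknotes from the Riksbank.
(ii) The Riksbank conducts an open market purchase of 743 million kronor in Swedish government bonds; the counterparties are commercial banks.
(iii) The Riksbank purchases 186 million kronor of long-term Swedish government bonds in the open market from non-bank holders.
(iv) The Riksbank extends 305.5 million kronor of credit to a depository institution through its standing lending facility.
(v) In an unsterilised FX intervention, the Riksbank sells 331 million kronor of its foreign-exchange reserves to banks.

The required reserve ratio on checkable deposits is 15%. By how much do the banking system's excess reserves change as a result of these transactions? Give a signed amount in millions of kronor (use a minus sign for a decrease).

+479.5 million

Currency withdrawal 466 million kronor: reserves −466M, deposits −466M.
OMO purchase (from banks) 743 million kronor: reserves +743M, deposits 0.
Asset purchase (from non-banks) 186 million kronor: reserves +186M, deposits +186M.
Discount-window loan 305.5 million kronor: reserves +305.5M, deposits 0.
FX sale 331 million kronor: reserves −331M, deposits 0.
Totals: Δreserves = +437.5M, Δdeposits = −280M.
Δrequired reserves = 15% × −280M = −42M.
Δexcess reserves = Δreserves − Δrequired = +437.5M − (−42M) = +479.5 million.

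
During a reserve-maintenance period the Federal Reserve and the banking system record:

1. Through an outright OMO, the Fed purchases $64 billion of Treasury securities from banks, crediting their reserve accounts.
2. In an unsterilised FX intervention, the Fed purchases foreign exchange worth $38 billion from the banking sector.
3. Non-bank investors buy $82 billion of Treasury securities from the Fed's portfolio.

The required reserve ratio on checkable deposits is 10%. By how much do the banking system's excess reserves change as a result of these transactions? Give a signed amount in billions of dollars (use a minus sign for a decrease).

OMO purchase (from banks) $64 billion: reserves +$64B, deposits 0.
FX purchase $38 billion: reserves +$38B, deposits 0.
Asset sale (to non-banks) $82 billion: reserves −$82B, deposits −$82B.
Totals: Δreserves = +$20B, Δdeposits = −$82B.
Δrequired reserves = 10% × −$82B = −$8.2B.
Δexcess reserves = Δreserves − Δrequired = +$20B − (−$8.2B) = +$28.2 billion.

+$28.2 billion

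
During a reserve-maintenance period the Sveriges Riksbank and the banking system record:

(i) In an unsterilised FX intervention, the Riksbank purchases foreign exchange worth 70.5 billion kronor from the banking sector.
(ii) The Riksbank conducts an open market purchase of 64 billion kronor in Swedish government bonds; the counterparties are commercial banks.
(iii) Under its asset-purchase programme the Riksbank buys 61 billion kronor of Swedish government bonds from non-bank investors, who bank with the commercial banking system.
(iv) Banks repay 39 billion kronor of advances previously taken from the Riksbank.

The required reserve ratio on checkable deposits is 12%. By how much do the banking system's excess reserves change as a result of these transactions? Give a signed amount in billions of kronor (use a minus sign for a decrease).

+149.18 billion

FX purchase 70.5 billion kronor: reserves +70.5B, deposits 0.
OMO purchase (from banks) 64 billion kronor: reserves +64B, deposits 0.
Asset purchase (from non-banks) 61 billion kronor: reserves +61B, deposits +61B.
Discount-window repayment 39 billion kronor: reserves −39B, deposits 0.
Totals: Δreserves = +156.5B, Δdeposits = +61B.
Δrequired reserves = 12% × +61B = +7.32B.
Δexcess reserves = Δreserves − Δrequired = +156.5B − (+7.32B) = +149.18 billion.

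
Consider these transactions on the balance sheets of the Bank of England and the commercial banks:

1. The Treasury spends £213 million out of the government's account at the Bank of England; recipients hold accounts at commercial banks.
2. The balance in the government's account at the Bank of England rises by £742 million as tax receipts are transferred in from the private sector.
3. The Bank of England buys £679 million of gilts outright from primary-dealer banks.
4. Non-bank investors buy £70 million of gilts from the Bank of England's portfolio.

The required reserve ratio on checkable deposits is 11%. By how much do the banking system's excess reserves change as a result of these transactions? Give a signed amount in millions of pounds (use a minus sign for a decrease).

Government spending £213 million: reserves +£213M, deposits +£213M.
Government account inflow £742 million: reserves −£742M, deposits −£742M.
OMO purchase (from banks) £679 million: reserves +£679M, deposits 0.
Asset sale (to non-banks) £70 million: reserves −£70M, deposits −£70M.
Totals: Δreserves = +£80M, Δdeposits = −£599M.
Δrequired reserves = 11% × −£599M = −£65.89M.
Δexcess reserves = Δreserves − Δrequired = +£80M − (−£65.89M) = +£145.89 million.

+£145.89 million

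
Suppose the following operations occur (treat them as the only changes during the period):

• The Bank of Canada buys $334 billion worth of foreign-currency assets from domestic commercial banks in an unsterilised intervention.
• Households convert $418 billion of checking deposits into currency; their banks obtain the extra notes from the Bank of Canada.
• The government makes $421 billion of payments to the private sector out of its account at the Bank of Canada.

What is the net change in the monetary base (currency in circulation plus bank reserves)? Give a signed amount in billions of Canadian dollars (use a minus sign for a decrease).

FX purchase $334 billion: Bank of Canada balance sheet expands → +$334B.
Currency withdrawal $418 billion: just a shift between currency and reserves — both are base money → 0.
Government spending $421 billion: a non-base liability converts back to reserves → +$421B.
Net: 334 + 0 + 421 = +$755 billion.

+$755 billion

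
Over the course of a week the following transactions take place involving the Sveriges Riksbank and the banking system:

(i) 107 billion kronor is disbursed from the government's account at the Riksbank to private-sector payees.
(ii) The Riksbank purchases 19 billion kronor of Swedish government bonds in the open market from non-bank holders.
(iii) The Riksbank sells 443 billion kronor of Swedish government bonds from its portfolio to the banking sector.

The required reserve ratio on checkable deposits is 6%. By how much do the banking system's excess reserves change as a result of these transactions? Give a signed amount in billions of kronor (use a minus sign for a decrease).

Government spending 107 billion kronor: reserves +107B, deposits +107B.
Asset purchase (from non-banks) 19 billion kronor: reserves +19B, deposits +19B.
OMO sale (to banks) 443 billion kronor: reserves −443B, deposits 0.
Totals: Δreserves = −317B, Δdeposits = +126B.
Δrequired reserves = 6% × +126B = +7.56B.
Δexcess reserves = Δreserves − Δrequired = −317B − (+7.56B) = -324.56 billion.

-324.56 billion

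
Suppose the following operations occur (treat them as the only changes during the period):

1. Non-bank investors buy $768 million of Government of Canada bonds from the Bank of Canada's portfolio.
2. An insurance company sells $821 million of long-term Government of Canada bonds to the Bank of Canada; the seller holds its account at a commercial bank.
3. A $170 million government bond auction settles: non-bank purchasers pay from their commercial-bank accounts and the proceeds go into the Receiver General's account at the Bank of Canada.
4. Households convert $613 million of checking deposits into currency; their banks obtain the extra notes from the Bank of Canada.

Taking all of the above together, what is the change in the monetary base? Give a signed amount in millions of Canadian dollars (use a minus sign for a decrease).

Asset sale (to non-banks) $768 million: Bank of Canada balance sheet contracts → −$768M.
Asset purchase (from non-banks) $821 million: Bank of Canada balance sheet expands → +$821M.
Government account inflow $170 million: reserves shift to a non-base liability → −$170M.
Currency withdrawal $613 million: just a shift between currency and reserves — both are base money → 0.
Net: −768 + 821 − 170 + 0 = -$117 million.

-$117 million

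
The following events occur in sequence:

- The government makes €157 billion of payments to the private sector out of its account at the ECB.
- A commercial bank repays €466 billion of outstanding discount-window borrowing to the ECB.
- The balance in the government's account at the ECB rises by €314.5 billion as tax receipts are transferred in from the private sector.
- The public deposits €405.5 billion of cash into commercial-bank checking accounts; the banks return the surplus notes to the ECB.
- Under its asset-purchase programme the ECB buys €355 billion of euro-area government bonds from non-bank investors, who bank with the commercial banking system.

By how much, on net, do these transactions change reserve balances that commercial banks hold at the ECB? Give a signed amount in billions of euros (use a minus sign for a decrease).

+€137 billion

Government spending €157 billion: government payments flow into bank reserve accounts → +€157B.
Discount-window repayment €466 billion: repayment is debited from reserves → −€466B.
Government account inflow €314.5 billion: funds move from bank reserves into the government account → −€314.5B.
Currency deposit €405.5 billion: returned notes are swapped for reserve credit → +€405.5B.
Asset purchase (from non-banks) €355 billion: the ECB pays by crediting reserve accounts → +€355B.
Net: 157 − 466 − 314.5 + 405.5 + 355 = +€137 billion.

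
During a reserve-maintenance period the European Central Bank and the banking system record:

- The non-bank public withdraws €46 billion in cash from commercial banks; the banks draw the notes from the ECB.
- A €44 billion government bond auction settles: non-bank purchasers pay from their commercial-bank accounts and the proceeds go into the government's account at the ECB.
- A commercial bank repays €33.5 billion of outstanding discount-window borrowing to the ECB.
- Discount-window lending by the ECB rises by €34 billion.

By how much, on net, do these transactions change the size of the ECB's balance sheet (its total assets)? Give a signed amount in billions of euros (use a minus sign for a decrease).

Currency withdrawal €46 billion: only the composition of liabilities changes → 0.
Government account inflow €44 billion: only the composition of liabilities changes → 0.
Discount-window repayment €33.5 billion: an ECB asset is shed → −€33.5B.
Discount-window loan €34 billion: an ECB asset is acquired → +€34B.
Net: 0 + 0 − 33.5 + 34 = +€0.5 billion.

+€0.5 billion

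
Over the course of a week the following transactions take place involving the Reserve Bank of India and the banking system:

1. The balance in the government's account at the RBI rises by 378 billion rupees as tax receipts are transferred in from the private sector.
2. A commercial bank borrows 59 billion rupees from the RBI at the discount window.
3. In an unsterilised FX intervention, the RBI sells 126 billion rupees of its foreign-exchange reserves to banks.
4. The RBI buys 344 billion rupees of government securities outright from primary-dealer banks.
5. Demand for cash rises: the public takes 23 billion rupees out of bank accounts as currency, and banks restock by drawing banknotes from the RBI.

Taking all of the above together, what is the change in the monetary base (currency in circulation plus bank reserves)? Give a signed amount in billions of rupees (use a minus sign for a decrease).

Government account inflow 378 billion rupees: reserves shift to a non-base liability → −378B.
Discount-window loan 59 billion rupees: RBI balance sheet expands → +59B.
FX sale 126 billion rupees: RBI balance sheet contracts → −126B.
OMO purchase (from banks) 344 billion rupees: RBI balance sheet expands → +344B.
Currency withdrawal 23 billion rupees: just a shift between currency and reserves — both are base money → 0.
Net: −378 + 59 − 126 + 344 + 0 = -101 billion.

-101 billion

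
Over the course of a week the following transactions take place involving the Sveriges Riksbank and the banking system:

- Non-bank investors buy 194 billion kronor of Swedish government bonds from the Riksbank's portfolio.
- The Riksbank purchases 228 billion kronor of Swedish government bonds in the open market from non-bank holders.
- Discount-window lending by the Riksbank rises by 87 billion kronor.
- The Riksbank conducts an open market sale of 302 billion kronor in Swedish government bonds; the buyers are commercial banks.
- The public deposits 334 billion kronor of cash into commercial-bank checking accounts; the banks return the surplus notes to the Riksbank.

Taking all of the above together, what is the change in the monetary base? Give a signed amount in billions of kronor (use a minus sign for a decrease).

-181 billion

Riksbank balance sheet:
  Assets:      Securities −268B, Loans to banks +87B
  Liabilities: Bank reserves +153B, Currency in circulation −334B
Monetary base = currency + reserves: −334B + (+153B) = -181 billion.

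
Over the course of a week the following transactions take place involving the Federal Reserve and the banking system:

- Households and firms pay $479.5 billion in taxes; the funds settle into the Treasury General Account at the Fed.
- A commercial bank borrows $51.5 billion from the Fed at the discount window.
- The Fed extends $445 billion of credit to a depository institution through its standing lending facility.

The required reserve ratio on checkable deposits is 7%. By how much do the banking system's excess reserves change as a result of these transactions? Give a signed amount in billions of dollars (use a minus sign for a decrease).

Government account inflow $479.5 billion: reserves −$479.5B, deposits −$479.5B.
Discount-window loan $51.5 billion: reserves +$51.5B, deposits 0.
Discount-window loan $445 billion: reserves +$445B, deposits 0.
Totals: Δreserves = +$17B, Δdeposits = −$479.5B.
Δrequired reserves = 7% × −$479.5B = −$33.565B.
Δexcess reserves = Δreserves − Δrequired = +$17B − (−$33.565B) = +$50.565 billion.

+$50.565 billion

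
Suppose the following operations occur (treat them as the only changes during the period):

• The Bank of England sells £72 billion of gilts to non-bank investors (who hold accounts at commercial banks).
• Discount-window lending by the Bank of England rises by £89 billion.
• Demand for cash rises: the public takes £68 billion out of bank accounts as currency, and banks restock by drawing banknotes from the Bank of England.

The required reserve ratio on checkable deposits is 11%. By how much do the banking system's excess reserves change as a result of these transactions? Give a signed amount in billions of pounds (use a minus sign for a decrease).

-£35.6 billion

Asset sale (to non-banks) £72 billion: reserves −£72B, deposits −£72B.
Discount-window loan £89 billion: reserves +£89B, deposits 0.
Currency withdrawal £68 billion: reserves −£68B, deposits −£68B.
Totals: Δreserves = −£51B, Δdeposits = −£140B.
Δrequired reserves = 11% × −£140B = −£15.4B.
Δexcess reserves = Δreserves − Δrequired = −£51B − (−£15.4B) = -£35.6 billion.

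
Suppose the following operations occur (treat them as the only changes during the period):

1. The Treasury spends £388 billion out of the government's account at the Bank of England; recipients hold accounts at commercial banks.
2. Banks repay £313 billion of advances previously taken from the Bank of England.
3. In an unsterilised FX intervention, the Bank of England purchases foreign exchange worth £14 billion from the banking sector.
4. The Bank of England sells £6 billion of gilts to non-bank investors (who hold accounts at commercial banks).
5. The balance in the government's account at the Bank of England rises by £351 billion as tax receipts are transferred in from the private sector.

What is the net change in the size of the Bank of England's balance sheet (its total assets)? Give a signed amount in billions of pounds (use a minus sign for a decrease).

Bank of England balance sheet:
  Assets:      Securities −£6B, Loans to banks −£313B, Foreign assets +£14B
  Liabilities: Bank reserves −£268B, Government deposits −£37B
Change in total Bank of England assets = -£305 billion.

-£305 billion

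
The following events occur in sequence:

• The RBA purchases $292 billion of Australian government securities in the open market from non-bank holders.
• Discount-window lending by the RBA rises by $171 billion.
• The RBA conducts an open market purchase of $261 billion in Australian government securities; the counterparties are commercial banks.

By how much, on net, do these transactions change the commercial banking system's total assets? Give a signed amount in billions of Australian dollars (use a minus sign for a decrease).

RBA balance sheet:
  Assets:      Securities +$553B, Loans to banks +$171B
  Liabilities: Bank reserves +$724B
Commercial banking system:
  Assets:      Reserves at CB +$724B, Securities −$261B
  Liabilities: Checkable deposits +$292B, Borrowings from CB +$171B
Change in total bank assets = +$463 billion.

+$463 billion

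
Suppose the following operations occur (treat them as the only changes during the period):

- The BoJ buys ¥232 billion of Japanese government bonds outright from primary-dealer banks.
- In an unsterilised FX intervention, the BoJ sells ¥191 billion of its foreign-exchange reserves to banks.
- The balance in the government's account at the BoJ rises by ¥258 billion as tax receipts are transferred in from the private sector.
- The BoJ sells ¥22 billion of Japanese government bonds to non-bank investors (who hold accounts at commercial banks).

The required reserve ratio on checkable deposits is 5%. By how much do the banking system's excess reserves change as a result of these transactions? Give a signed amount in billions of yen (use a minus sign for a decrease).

OMO purchase (from banks) ¥232 billion: reserves +¥232B, deposits 0.
FX sale ¥191 billion: reserves −¥191B, deposits 0.
Government account inflow ¥258 billion: reserves −¥258B, deposits −¥258B.
Asset sale (to non-banks) ¥22 billion: reserves −¥22B, deposits −¥22B.
Totals: Δreserves = −¥239B, Δdeposits = −¥280B.
Δrequired reserves = 5% × −¥280B = −¥14B.
Δexcess reserves = Δreserves − Δrequired = −¥239B − (−¥14B) = -¥225 billion.

-¥225 billion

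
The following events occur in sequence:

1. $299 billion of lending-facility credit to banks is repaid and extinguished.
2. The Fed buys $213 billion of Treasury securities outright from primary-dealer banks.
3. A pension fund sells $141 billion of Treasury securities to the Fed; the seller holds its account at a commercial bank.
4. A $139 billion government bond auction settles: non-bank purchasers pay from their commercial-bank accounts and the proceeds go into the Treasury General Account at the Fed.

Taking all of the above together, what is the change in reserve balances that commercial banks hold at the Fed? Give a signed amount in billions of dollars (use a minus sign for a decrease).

-$84 billion

Fed balance sheet:
  Assets:      Securities +$354B, Loans to banks −$299B
  Liabilities: Bank reserves −$84B, Government deposits +$139B
Commercial banking system:
  Assets:      Reserves at CB −$84B, Securities −$213B
  Liabilities: Checkable deposits +$2B, Borrowings from CB −$299B
So the change in reserve balances that commercial banks hold at the Fed is -$84 billion.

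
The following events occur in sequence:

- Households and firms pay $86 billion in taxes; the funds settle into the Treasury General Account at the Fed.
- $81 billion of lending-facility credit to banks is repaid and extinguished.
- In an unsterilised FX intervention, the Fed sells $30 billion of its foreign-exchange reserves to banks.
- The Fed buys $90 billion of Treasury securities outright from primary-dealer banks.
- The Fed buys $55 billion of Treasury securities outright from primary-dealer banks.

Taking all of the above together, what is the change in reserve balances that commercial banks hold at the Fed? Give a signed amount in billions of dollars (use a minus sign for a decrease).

Fed balance sheet:
  Assets:      Securities +$145B, Loans to banks −$81B, Foreign assets −$30B
  Liabilities: Bank reserves −$52B, Government deposits +$86B
Commercial banking system:
  Assets:      Reserves at CB −$52B, Securities −$145B, Foreign assets +$30B
  Liabilities: Checkable deposits −$86B, Borrowings from CB −$81B
So the change in reserve balances that commercial banks hold at the Fed is -$52 billion.

-$52 billion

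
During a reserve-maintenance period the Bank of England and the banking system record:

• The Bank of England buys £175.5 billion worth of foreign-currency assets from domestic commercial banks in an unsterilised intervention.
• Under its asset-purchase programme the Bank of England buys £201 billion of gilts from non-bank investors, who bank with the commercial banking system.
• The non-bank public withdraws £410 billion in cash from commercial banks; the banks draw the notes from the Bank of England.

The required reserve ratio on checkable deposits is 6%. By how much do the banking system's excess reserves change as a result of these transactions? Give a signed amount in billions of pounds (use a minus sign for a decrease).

-£20.96 billion

FX purchase £175.5 billion: reserves +£175.5B, deposits 0.
Asset purchase (from non-banks) £201 billion: reserves +£201B, deposits +£201B.
Currency withdrawal £410 billion: reserves −£410B, deposits −£410B.
Totals: Δreserves = −£33.5B, Δdeposits = −£209B.
Δrequired reserves = 6% × −£209B = −£12.54B.
Δexcess reserves = Δreserves − Δrequired = −£33.5B − (−£12.54B) = -£20.96 billion.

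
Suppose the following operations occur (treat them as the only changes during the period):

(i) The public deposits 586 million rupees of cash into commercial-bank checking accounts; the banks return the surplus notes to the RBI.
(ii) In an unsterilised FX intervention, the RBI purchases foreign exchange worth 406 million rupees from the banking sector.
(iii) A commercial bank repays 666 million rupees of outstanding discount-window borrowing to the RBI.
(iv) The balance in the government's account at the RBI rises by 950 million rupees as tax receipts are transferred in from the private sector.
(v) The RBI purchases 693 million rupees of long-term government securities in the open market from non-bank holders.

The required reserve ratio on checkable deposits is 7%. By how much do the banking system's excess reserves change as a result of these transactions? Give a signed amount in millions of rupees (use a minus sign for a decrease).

Currency deposit 586 million rupees: reserves +586M, deposits +586M.
FX purchase 406 million rupees: reserves +406M, deposits 0.
Discount-window repayment 666 million rupees: reserves −666M, deposits 0.
Government account inflow 950 million rupees: reserves −950M, deposits −950M.
Asset purchase (from non-banks) 693 million rupees: reserves +693M, deposits +693M.
Totals: Δreserves = +69M, Δdeposits = +329M.
Δrequired reserves = 7% × +329M = +23.03M.
Δexcess reserves = Δreserves − Δrequired = +69M − (+23.03M) = +45.97 million.

+45.97 million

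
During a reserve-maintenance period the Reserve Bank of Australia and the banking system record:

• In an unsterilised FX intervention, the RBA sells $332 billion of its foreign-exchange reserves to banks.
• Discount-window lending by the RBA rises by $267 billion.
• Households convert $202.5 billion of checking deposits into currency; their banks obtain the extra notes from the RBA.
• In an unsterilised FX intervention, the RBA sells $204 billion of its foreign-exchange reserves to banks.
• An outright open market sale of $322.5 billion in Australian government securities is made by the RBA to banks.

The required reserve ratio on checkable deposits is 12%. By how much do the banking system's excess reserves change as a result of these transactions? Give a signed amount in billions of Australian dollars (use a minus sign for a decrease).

FX sale $332 billion: reserves −$332B, deposits 0.
Discount-window loan $267 billion: reserves +$267B, deposits 0.
Currency withdrawal $202.5 billion: reserves −$202.5B, deposits −$202.5B.
FX sale $204 billion: reserves −$204B, deposits 0.
OMO sale (to banks) $322.5 billion: reserves −$322.5B, deposits 0.
Totals: Δreserves = −$794B, Δdeposits = −$202.5B.
Δrequired reserves = 12% × −$202.5B = −$24.3B.
Δexcess reserves = Δreserves − Δrequired = −$794B − (−$24.3B) = -$769.7 billion.

-$769.7 billion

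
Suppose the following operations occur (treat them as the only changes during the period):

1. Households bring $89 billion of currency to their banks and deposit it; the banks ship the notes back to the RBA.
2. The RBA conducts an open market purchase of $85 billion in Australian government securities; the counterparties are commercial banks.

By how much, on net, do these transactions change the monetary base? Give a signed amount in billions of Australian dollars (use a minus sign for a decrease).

+$85 billion

Currency deposit $89 billion: just a shift between currency and reserves — both are base money → 0.
OMO purchase (from banks) $85 billion: RBA balance sheet expands → +$85B.
Net: 0 + 85 = +$85 billion.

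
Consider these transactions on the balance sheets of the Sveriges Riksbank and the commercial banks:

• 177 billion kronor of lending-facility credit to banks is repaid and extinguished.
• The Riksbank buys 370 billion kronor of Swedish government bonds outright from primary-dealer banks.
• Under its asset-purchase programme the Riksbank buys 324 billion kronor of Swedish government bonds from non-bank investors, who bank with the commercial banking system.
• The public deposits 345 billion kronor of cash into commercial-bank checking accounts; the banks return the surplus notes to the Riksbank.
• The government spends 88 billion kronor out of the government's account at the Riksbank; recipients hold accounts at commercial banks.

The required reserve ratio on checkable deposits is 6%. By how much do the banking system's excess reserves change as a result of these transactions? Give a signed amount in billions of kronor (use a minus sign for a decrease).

Discount-window repayment 177 billion kronor: reserves −177B, deposits 0.
OMO purchase (from banks) 370 billion kronor: reserves +370B, deposits 0.
Asset purchase (from non-banks) 324 billion kronor: reserves +324B, deposits +324B.
Currency deposit 345 billion kronor: reserves +345B, deposits +345B.
Government spending 88 billion kronor: reserves +88B, deposits +88B.
Totals: Δreserves = +950B, Δdeposits = +757B.
Δrequired reserves = 6% × +757B = +45.42B.
Δexcess reserves = Δreserves − Δrequired = +950B − (+45.42B) = +904.58 billion.

+904.58 billion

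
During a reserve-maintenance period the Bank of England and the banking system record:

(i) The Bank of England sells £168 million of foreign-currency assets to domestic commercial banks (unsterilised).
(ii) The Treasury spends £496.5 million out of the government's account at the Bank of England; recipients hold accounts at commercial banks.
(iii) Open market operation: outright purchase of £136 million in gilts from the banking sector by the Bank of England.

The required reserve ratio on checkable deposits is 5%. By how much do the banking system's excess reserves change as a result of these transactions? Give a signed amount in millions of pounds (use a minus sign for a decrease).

+£439.675 million

FX sale £168 million: reserves −£168M, deposits 0.
Government spending £496.5 million: reserves +£496.5M, deposits +£496.5M.
OMO purchase (from banks) £136 million: reserves +£136M, deposits 0.
Totals: Δreserves = +£464.5M, Δdeposits = +£496.5M.
Δrequired reserves = 5% × +£496.5M = +£24.825M.
Δexcess reserves = Δreserves − Δrequired = +£464.5M − (+£24.825M) = +£439.675 million.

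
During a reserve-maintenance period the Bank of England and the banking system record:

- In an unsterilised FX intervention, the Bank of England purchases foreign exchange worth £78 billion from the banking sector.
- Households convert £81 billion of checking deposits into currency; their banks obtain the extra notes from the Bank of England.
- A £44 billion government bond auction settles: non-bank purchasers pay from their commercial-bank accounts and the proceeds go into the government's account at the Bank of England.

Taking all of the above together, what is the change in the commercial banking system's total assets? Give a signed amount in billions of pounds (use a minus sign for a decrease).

-£125 billion

FX purchase £78 billion: just an asset swap on bank balance sheets → 0.
Currency withdrawal £81 billion: bank balance sheets shrink → −£81B.
Government account inflow £44 billion: bank balance sheets shrink → −£44B.
Net: 0 − 81 − 44 = -£125 billion.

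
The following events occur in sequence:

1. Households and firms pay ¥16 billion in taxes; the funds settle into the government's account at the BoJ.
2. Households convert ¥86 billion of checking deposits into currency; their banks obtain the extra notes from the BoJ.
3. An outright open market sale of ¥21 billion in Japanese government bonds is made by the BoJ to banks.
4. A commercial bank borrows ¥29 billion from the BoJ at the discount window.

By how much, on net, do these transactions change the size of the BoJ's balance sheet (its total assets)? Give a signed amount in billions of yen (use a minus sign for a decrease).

Government account inflow ¥16 billion: only the composition of liabilities changes → 0.
Currency withdrawal ¥86 billion: only the composition of liabilities changes → 0.
OMO sale (to banks) ¥21 billion: a BoJ asset is shed → −¥21B.
Discount-window loan ¥29 billion: a BoJ asset is acquired → +¥29B.
Net: 0 + 0 − 21 + 29 = +¥8 billion.

+¥8 billion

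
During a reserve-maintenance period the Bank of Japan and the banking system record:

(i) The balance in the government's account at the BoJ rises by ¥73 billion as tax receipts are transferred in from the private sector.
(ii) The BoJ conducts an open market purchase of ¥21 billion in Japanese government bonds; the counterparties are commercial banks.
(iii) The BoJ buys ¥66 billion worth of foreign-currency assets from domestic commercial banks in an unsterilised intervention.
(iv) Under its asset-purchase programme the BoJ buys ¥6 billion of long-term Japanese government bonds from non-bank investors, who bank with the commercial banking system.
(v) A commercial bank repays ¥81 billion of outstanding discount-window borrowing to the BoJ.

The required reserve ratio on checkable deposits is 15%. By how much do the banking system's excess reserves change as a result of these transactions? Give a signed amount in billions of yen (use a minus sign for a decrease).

Government account inflow ¥73 billion: reserves −¥73B, deposits −¥73B.
OMO purchase (from banks) ¥21 billion: reserves +¥21B, deposits 0.
FX purchase ¥66 billion: reserves +¥66B, deposits 0.
Asset purchase (from non-banks) ¥6 billion: reserves +¥6B, deposits +¥6B.
Discount-window repayment ¥81 billion: reserves −¥81B, deposits 0.
Totals: Δreserves = −¥61B, Δdeposits = −¥67B.
Δrequired reserves = 15% × −¥67B = −¥10.05B.
Δexcess reserves = Δreserves − Δrequired = −¥61B − (−¥10.05B) = -¥50.95 billion.

-¥50.95 billion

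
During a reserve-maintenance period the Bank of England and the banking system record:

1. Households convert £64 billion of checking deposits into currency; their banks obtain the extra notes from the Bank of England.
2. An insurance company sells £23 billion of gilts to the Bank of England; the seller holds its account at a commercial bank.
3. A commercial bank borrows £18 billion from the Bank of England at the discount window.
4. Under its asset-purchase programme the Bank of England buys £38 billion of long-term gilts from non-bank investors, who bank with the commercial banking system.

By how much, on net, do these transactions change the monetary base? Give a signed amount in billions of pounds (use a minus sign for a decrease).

Bank of England balance sheet:
  Assets:      Securities +£61B, Loans to banks +£18B
  Liabilities: Bank reserves +£15B, Currency in circulation +£64B
Monetary base = currency + reserves: +£64B + (+£15B) = +£79 billion.

+£79 billion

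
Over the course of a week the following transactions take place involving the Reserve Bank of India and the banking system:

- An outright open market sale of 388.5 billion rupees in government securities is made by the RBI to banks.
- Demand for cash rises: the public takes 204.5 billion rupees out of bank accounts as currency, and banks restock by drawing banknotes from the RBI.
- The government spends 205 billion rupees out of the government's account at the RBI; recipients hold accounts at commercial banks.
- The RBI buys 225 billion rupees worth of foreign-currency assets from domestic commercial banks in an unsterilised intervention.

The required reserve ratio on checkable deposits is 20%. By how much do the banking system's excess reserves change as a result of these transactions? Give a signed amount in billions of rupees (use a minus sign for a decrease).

OMO sale (to banks) 388.5 billion rupees: reserves −388.5B, deposits 0.
Currency withdrawal 204.5 billion rupees: reserves −204.5B, deposits −204.5B.
Government spending 205 billion rupees: reserves +205B, deposits +205B.
FX purchase 225 billion rupees: reserves +225B, deposits 0.
Totals: Δreserves = −163B, Δdeposits = +0.5B.
Δrequired reserves = 20% × +0.5B = +0.1B.
Δexcess reserves = Δreserves − Δrequired = −163B − (+0.1B) = -163.1 billion.

-163.1 billion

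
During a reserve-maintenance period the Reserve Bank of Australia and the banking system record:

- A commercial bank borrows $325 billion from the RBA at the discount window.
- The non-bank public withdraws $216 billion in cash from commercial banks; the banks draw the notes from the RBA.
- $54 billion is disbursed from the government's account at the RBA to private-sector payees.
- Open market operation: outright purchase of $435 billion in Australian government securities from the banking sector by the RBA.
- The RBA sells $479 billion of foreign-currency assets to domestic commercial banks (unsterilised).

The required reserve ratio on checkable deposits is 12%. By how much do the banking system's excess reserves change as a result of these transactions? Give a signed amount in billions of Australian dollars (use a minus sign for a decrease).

+$138.44 billion

Discount-window loan $325 billion: reserves +$325B, deposits 0.
Currency withdrawal $216 billion: reserves −$216B, deposits −$216B.
Government spending $54 billion: reserves +$54B, deposits +$54B.
OMO purchase (from banks) $435 billion: reserves +$435B, deposits 0.
FX sale $479 billion: reserves −$479B, deposits 0.
Totals: Δreserves = +$119B, Δdeposits = −$162B.
Δrequired reserves = 12% × −$162B = −$19.44B.
Δexcess reserves = Δreserves − Δrequired = +$119B − (−$19.44B) = +$138.44 billion.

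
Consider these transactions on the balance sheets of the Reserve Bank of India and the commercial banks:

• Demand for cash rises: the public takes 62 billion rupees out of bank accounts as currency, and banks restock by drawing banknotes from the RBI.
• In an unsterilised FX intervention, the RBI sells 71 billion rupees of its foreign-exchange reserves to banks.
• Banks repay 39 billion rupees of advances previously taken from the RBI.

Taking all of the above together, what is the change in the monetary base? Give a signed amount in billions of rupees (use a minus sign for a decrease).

-110 billion

RBI balance sheet:
  Assets:      Loans to banks −39B, Foreign assets −71B
  Liabilities: Bank reserves −172B, Currency in circulation +62B
Monetary base = currency + reserves: +62B + (−172B) = -110 billion.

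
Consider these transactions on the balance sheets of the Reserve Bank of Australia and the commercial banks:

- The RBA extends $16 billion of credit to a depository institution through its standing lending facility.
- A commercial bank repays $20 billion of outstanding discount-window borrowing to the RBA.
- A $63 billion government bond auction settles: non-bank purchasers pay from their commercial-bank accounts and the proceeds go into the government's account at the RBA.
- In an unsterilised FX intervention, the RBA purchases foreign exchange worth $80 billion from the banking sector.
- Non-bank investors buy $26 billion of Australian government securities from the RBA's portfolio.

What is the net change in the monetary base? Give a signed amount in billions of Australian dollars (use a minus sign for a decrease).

Discount-window loan $16 billion: RBA balance sheet expands → +$16B.
Discount-window repayment $20 billion: RBA balance sheet contracts → −$20B.
Government account inflow $63 billion: reserves shift to a non-base liability → −$63B.
FX purchase $80 billion: RBA balance sheet expands → +$80B.
Asset sale (to non-banks) $26 billion: RBA balance sheet contracts → −$26B.
Net: 16 − 20 − 63 + 80 − 26 = -$13 billion.

-$13 billion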